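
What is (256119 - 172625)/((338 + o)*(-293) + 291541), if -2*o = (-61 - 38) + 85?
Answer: 41747/95228 ≈ 0.43839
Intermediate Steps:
o = 7 (o = -((-61 - 38) + 85)/2 = -(-99 + 85)/2 = -1/2*(-14) = 7)
(256119 - 172625)/((338 + o)*(-293) + 291541) = (256119 - 172625)/((338 + 7)*(-293) + 291541) = 83494/(345*(-293) + 291541) = 83494/(-101085 + 291541) = 83494/190456 = 83494*(1/190456) = 41747/95228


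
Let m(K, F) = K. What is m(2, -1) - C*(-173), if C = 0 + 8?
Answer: 1386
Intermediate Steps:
C = 8
m(2, -1) - C*(-173) = 2 - 8*(-173) = 2 - 1*(-1384) = 2 + 1384 = 1386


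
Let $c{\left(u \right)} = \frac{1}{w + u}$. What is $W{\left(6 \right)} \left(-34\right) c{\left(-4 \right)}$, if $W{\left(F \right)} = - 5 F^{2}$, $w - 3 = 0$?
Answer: $-6120$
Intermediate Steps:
$w = 3$ ($w = 3 + 0 = 3$)
$c{\left(u \right)} = \frac{1}{3 + u}$
$W{\left(6 \right)} \left(-34\right) c{\left(-4 \right)} = \frac{- 5 \cdot 6^{2} \left(-34\right)}{3 - 4} = \frac{\left(-5\right) 36 \left(-34\right)}{-1} = \left(-180\right) \left(-34\right) \left(-1\right) = 6120 \left(-1\right) = -6120$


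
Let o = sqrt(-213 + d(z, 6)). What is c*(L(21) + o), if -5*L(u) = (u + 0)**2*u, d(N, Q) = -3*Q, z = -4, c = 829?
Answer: -7677369/5 + 829*I*sqrt(231) ≈ -1.5355e+6 + 12600.0*I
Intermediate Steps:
L(u) = -u**3/5 (L(u) = -(u + 0)**2*u/5 = -u**2*u/5 = -u**3/5)
o = I*sqrt(231) (o = sqrt(-213 - 3*6) = sqrt(-213 - 18) = sqrt(-231) = I*sqrt(231) ≈ 15.199*I)
c*(L(21) + o) = 829*(-1/5*21**3 + I*sqrt(231)) = 829*(-1/5*9261 + I*sqrt(231)) = 829*(-9261/5 + I*sqrt(231)) = -7677369/5 + 829*I*sqrt(231)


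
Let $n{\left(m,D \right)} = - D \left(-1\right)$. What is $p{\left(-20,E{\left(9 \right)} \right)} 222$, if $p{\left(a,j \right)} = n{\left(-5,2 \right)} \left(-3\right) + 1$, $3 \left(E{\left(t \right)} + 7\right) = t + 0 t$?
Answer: $-1110$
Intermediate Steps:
$n{\left(m,D \right)} = D$
$E{\left(t \right)} = -7 + \frac{t}{3}$ ($E{\left(t \right)} = -7 + \frac{t + 0 t}{3} = -7 + \frac{t + 0}{3} = -7 + \frac{t}{3}$)
$p{\left(a,j \right)} = -5$ ($p{\left(a,j \right)} = 2 \left(-3\right) + 1 = -6 + 1 = -5$)
$p{\left(-20,E{\left(9 \right)} \right)} 222 = \left(-5\right) 222 = -1110$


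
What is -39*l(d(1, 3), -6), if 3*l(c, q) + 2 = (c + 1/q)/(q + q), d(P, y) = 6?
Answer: 2327/72 ≈ 32.319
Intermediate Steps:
l(c, q) = -⅔ + (c + 1/q)/(6*q) (l(c, q) = -⅔ + ((c + 1/q)/(q + q))/3 = -⅔ + ((c + 1/q)/((2*q)))/3 = -⅔ + ((c + 1/q)*(1/(2*q)))/3 = -⅔ + ((c + 1/q)/(2*q))/3 = -⅔ + (c + 1/q)/(6*q))
-39*l(d(1, 3), -6) = -13*(1 - 4*(-6)² + 6*(-6))/(2*(-6)²) = -13*(1 - 4*36 - 36)/(2*36) = -13*(1 - 144 - 36)/(2*36) = -13*(-179)/(2*36) = -39*(-179/216) = 2327/72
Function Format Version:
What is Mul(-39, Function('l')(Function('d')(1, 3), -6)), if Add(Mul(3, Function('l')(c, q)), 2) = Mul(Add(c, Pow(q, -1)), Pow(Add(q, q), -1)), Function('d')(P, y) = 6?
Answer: Rational(2327, 72) ≈ 32.319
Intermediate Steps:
Function('l')(c, q) = Add(Rational(-2, 3), Mul(Rational(1, 6), Pow(q, -1), Add(c, Pow(q, -1)))) (Function('l')(c, q) = Add(Rational(-2, 3), Mul(Rational(1, 3), Mul(Add(c, Pow(q, -1)), Pow(Add(q, q), -1)))) = Add(Rational(-2, 3), Mul(Rational(1, 3), Mul(Add(c, Pow(q, -1)), Pow(Mul(2, q), -1)))) = Add(Rational(-2, 3), Mul(Rational(1, 3), Mul(Add(c, Pow(q, -1)), Mul(Rational(1, 2), Pow(q, -1))))) = Add(Rational(-2, 3), Mul(Rational(1, 3), Mul(Rational(1, 2), Pow(q, -1), Add(c, Pow(q, -1))))) = Add(Rational(-2, 3), Mul(Rational(1, 6), Pow(q, -1), Add(c, Pow(q, -1)))))
Mul(-39, Function('l')(Function('d')(1, 3), -6)) = Mul(-39, Mul(Rational(1, 6), Pow(-6, -2), Add(1, Mul(-4, Pow(-6, 2)), Mul(6, -6)))) = Mul(-39, Mul(Rational(1, 6), Rational(1, 36), Add(1, Mul(-4, 36), -36))) = Mul(-39, Mul(Rational(1, 6), Rational(1, 36), Add(1, -144, -36))) = Mul(-39, Mul(Rational(1, 6), Rational(1, 36), -179)) = Mul(-39, Rational(-179, 216)) = Rational(2327, 72)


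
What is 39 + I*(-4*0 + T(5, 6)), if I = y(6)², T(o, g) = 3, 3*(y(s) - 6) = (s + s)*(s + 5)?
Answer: 7539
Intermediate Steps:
y(s) = 6 + 2*s*(5 + s)/3 (y(s) = 6 + ((s + s)*(s + 5))/3 = 6 + ((2*s)*(5 + s))/3 = 6 + (2*s*(5 + s))/3 = 6 + 2*s*(5 + s)/3)
I = 2500 (I = (6 + (⅔)*6² + (10/3)*6)² = (6 + (⅔)*36 + 20)² = (6 + 24 + 20)² = 50² = 2500)
39 + I*(-4*0 + T(5, 6)) = 39 + 2500*(-4*0 + 3) = 39 + 2500*(0 + 3) = 39 + 2500*3 = 39 + 7500 = 7539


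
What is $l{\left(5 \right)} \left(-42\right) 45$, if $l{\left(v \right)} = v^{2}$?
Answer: $-47250$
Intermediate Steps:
$l{\left(5 \right)} \left(-42\right) 45 = 5^{2} \left(-42\right) 45 = 25 \left(-42\right) 45 = \left(-1050\right) 45 = -47250$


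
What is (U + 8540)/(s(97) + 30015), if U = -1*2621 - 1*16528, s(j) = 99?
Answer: -10609/30114 ≈ -0.35229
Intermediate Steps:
U = -19149 (U = -2621 - 16528 = -19149)
(U + 8540)/(s(97) + 30015) = (-19149 + 8540)/(99 + 30015) = -10609/30114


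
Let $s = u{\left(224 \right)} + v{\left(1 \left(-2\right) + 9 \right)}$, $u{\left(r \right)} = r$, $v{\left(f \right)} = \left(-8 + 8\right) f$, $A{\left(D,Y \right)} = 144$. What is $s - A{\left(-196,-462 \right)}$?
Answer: $80$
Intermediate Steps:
$v{\left(f \right)} = 0$ ($v{\left(f \right)} = 0 f = 0$)
$s = 224$ ($s = 224 + 0 = 224$)
$s - A{\left(-196,-462 \right)} = 224 - 144 = 80$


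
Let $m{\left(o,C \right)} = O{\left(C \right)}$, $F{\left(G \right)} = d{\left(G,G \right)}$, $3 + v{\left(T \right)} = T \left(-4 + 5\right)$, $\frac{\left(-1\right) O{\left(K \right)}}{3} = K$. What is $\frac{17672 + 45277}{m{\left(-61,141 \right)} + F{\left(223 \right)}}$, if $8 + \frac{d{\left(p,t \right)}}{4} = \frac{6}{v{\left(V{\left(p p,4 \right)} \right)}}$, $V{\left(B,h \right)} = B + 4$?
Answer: $- \frac{1565226885}{11313563} \approx -138.35$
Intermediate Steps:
$O{\left(K \right)} = - 3 K$
$V{\left(B,h \right)} = 4 + B$
$v{\left(T \right)} = -3 + T$ ($v{\left(T \right)} = -3 + T \left(-4 + 5\right) = -3 + T 1 = -3 + T$)
$d{\left(p,t \right)} = -32 + \frac{24}{1 + p^{2}}$ ($d{\left(p,t \right)} = -32 + 4 \frac{6}{-3 + \left(4 + p p\right)} = -32 + 4 \frac{6}{-3 + \left(4 + p^{2}\right)} = -32 + 4 \frac{6}{1 + p^{2}} = -32 + \frac{24}{1 + p^{2}}$)
$F{\left(G \right)} = \frac{8 \left(-1 - 4 G^{2}\right)}{1 + G^{2}}$
$m{\left(o,C \right)} = - 3 C$
$\frac{17672 + 45277}{m{\left(-61,141 \right)} + F{\left(223 \right)}} = \frac{17672 + 45277}{\left(-3\right) 141 + \frac{8 \left(-1 - 4 \cdot 223^{2}\right)}{1 + 223^{2}}} = \frac{62949}{-423 + \frac{8 \left(-1 - 198916\right)}{1 + 49729}} = \frac{62949}{-423 + \frac{8 \left(-1 - 198916\right)}{49730}} = \frac{62949}{-423 + 8 \cdot \frac{1}{49730} \left(-198917\right)} = \frac{62949}{-423 - \frac{795668}{24865}} = \frac{62949}{- \frac{11313563}{24865}} = 62949 \left(- \frac{24865}{11313563}\right) = - \frac{1565226885}{11313563}$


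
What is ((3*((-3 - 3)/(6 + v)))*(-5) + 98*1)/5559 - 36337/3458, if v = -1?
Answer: -28799465/2746146 ≈ -10.487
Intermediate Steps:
((3*((-3 - 3)/(6 + v)))*(-5) + 98*1)/5559 - 36337/3458 = ((3*((-3 - 3)/(6 - 1)))*(-5) + 98*1)/5559 - 36337/3458 = ((3*(-6/5))*(-5) + 98)*(1/5559) - 36337*1/3458 = ((3*(-6*⅕))*(-5) + 98)*(1/5559) - 5191/494 = ((3*(-6/5))*(-5) + 98)*(1/5559) - 5191/494 = (-18/5*(-5) + 98)*(1/5559) - 5191/494 = (18 + 98)*(1/5559) - 5191/494 = 116*(1/5559) - 5191/494 = 116/5559 - 5191/494 = -28799465/2746146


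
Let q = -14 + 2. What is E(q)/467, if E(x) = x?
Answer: -12/467 ≈ -0.025696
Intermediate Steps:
q = -12
E(q)/467 = -12/467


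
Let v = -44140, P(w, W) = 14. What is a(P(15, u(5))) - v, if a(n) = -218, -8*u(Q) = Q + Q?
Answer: 43922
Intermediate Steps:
u(Q) = -Q/4 (u(Q) = -(Q + Q)/8 = -Q/4)
a(P(15, u(5))) - v = -218 - 1*(-44140) = -218 + 44140 = 43922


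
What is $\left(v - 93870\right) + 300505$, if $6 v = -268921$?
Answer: $\frac{970889}{6} \approx 1.6181 \cdot 10^{5}$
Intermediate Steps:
$v = - \frac{268921}{6}$ ($v = \frac{1}{6} \left(-268921\right) = - \frac{268921}{6} \approx -44820.0$)
$\left(v - 93870\right) + 300505 = \left(- \frac{268921}{6} - 93870\right) + 300505 = - \frac{832141}{6} + 300505 = \frac{970889}{6}$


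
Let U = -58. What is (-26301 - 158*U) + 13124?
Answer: -4013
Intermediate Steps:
(-26301 - 158*U) + 13124 = (-26301 - 158*(-58)) + 13124 = (-26301 + 9164) + 13124 = -17137 + 13124 = -4013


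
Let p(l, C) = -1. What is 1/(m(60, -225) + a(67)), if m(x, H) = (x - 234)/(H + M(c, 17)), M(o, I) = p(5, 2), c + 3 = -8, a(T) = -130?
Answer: -113/14603 ≈ -0.0077381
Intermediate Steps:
c = -11 (c = -3 - 8 = -11)
M(o, I) = -1
m(x, H) = (-234 + x)/(-1 + H) (m(x, H) = (x - 234)/(H - 1) = (-234 + x)/(-1 + H))
1/(m(60, -225) + a(67)) = 1/((-234 + 60)/(-1 - 225) - 130) = 1/(-174/(-226) - 130) = 1/(-1/226*(-174) - 130) = 1/(87/113 - 130) = 1/(-14603/113) = -113/14603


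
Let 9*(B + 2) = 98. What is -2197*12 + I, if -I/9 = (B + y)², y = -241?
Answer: -4601197/9 ≈ -5.1124e+5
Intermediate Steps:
B = 80/9 (B = -2 + (⅑)*98 = -2 + 98/9 = 80/9 ≈ 8.8889)
I = -4363921/9 (I = -9*(80/9 - 241)² = -9*(-2089/9)² = -9*4363921/81 = -4363921/9 ≈ -4.8488e+5)
-2197*12 + I = -2197*12 - 4363921/9 = -26364 - 4363921/9 = -4601197/9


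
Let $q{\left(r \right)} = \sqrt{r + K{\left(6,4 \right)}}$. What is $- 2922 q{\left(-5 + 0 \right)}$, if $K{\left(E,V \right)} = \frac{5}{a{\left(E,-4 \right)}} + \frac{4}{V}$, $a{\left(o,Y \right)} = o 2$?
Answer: $- 487 i \sqrt{129} \approx - 5531.3 i$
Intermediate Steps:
$a{\left(o,Y \right)} = 2 o$
$K{\left(E,V \right)} = \frac{4}{V} + \frac{5}{2 E}$ ($K{\left(E,V \right)} = \frac{5}{2 E} + \frac{4}{V} = \frac{4}{V} + \frac{5}{2 E}$)
$q{\left(r \right)} = \sqrt{\frac{17}{12} + r}$ ($q{\left(r \right)} = \sqrt{r + \left(\frac{4}{4} + \frac{5}{2 \cdot 6}\right)} = \sqrt{r + \left(4 \cdot \frac{1}{4} + \frac{5}{2} \cdot \frac{1}{6}\right)} = \sqrt{r + \left(1 + \frac{5}{12}\right)} = \sqrt{r + \frac{17}{12}} = \sqrt{\frac{17}{12} + r}$)
$- 2922 q{\left(-5 + 0 \right)} = - 2922 \frac{\sqrt{51 + 36 \left(-5 + 0\right)}}{6} = - 2922 \frac{\sqrt{51 + 36 \left(-5\right)}}{6} = - 2922 \frac{\sqrt{51 - 180}}{6} = - 2922 \frac{\sqrt{-129}}{6} = - 2922 \frac{i \sqrt{129}}{6} = - 487 i \sqrt{129}$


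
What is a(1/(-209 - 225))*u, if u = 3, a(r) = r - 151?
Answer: -196605/434 ≈ -453.01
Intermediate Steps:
a(r) = -151 + r
a(1/(-209 - 225))*u = (-151 + 1/(-209 - 225))*3 = (-151 + 1/(-434))*3 = (-151 - 1/434)*3 = -65535/434*3 = -196605/434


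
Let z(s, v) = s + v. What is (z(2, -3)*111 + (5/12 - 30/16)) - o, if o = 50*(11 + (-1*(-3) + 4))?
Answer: -24299/24 ≈ -1012.5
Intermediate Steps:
o = 900 (o = 50*(11 + (3 + 4)) = 50*(11 + 7) = 50*18 = 900)
(z(2, -3)*111 + (5/12 - 30/16)) - o = ((2 - 3)*111 + (5/12 - 30/16)) - 1*900 = (-1*111 + (5*(1/12) - 30*1/16)) - 900 = (-111 + (5/12 - 15/8)) - 900 = (-111 - 35/24) - 900 = -2699/24 - 900 = -24299/24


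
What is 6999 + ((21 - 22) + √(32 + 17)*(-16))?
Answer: 6886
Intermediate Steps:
6999 + ((21 - 22) + √(32 + 17)*(-16)) = 6999 + (-1 + √49*(-16)) = 6999 + (-1 + 7*(-16)) = 6999 + (-1 - 112) = 6999 - 113 = 6886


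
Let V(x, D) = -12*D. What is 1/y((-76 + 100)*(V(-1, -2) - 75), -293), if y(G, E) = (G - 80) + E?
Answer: -1/1597 ≈ -0.00062617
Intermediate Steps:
y(G, E) = -80 + E + G (y(G, E) = (-80 + G) + E = -80 + E + G)
1/y((-76 + 100)*(V(-1, -2) - 75), -293) = 1/(-80 - 293 + (-76 + 100)*(-12*(-2) - 75)) = 1/(-80 - 293 + 24*(24 - 75)) = 1/(-80 - 293 + 24*(-51)) = 1/(-80 - 293 - 1224) = 1/(-1597) = -1/1597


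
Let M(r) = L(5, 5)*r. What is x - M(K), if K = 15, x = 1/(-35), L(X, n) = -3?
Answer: 1574/35 ≈ 44.971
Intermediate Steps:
x = -1/35 ≈ -0.028571
M(r) = -3*r
x - M(K) = -1/35 - (-3)*15 = -1/35 - 1*(-45) = -1/35 + 45 = 1574/35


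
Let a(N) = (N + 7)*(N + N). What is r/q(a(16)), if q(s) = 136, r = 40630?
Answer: 1195/4 ≈ 298.75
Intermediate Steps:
a(N) = 2*N*(7 + N) (a(N) = (7 + N)*(2*N) = 2*N*(7 + N))
r/q(a(16)) = 40630/136 = 40630*(1/136) = 1195/4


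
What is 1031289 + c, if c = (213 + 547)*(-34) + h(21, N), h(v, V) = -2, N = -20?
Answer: 1005447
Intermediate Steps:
c = -25842 (c = (213 + 547)*(-34) - 2 = 760*(-34) - 2 = -25840 - 2 = -25842)
1031289 + c = 1031289 - 25842 = 1005447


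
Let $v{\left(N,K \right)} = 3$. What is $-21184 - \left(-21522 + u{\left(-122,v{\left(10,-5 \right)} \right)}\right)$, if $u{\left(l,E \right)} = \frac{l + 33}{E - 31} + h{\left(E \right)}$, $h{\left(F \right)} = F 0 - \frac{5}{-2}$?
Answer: $\frac{9305}{28} \approx 332.32$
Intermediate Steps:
$h{\left(F \right)} = \frac{5}{2}$ ($h{\left(F \right)} = 0 - - \frac{5}{2} = 0 + \frac{5}{2} = \frac{5}{2}$)
$u{\left(l,E \right)} = \frac{5}{2} + \frac{33 + l}{-31 + E}$ ($u{\left(l,E \right)} = \frac{l + 33}{E - 31} + \frac{5}{2} = \frac{33 + l}{-31 + E} + \frac{5}{2} = \frac{5}{2} + \frac{33 + l}{-31 + E}$)
$-21184 - \left(-21522 + u{\left(-122,v{\left(10,-5 \right)} \right)}\right) = -21184 + \left(21522 - \frac{-89 + 2 \left(-122\right) + 5 \cdot 3}{2 \left(-31 + 3\right)}\right) = -21184 + \left(21522 - \frac{-89 - 244 + 15}{2 \left(-28\right)}\right) = -21184 + \left(21522 - \frac{1}{2} \left(- \frac{1}{28}\right) \left(-318\right)\right) = -21184 + \left(21522 - \frac{159}{28}\right) = -21184 + \frac{602457}{28} = \frac{9305}{28}$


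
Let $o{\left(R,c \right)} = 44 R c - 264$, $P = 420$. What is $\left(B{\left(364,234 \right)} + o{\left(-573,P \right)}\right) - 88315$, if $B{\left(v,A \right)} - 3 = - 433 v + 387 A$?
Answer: $-10744670$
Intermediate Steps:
$o{\left(R,c \right)} = -264 + 44 R c$ ($o{\left(R,c \right)} = 44 R c - 264 = -264 + 44 R c$)
$B{\left(v,A \right)} = 3 - 433 v + 387 A$ ($B{\left(v,A \right)} = 3 + \left(- 433 v + 387 A\right) = 3 - 433 v + 387 A$)
$\left(B{\left(364,234 \right)} + o{\left(-573,P \right)}\right) - 88315 = \left(\left(3 - 157612 + 387 \cdot 234\right) + \left(-264 + 44 \left(-573\right) 420\right)\right) - 88315 = \left(\left(3 - 157612 + 90558\right) - 10589304\right) - 88315 = \left(-67051 - 10589304\right) - 88315 = -10656355 - 88315 = -10744670$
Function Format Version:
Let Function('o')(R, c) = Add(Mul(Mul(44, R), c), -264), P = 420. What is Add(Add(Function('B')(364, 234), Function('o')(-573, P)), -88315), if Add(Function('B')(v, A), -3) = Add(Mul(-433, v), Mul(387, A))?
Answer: -10744670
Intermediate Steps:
Function('o')(R, c) = Add(-264, Mul(44, R, c)) (Function('o')(R, c) = Add(Mul(44, R, c), -264) = Add(-264, Mul(44, R, c)))
Function('B')(v, A) = Add(3, Mul(-433, v), Mul(387, A)) (Function('B')(v, A) = Add(3, Add(Mul(-433, v), Mul(387, A))) = Add(3, Mul(-433, v), Mul(387, A)))
Add(Add(Function('B')(364, 234), Function('o')(-573, P)), -88315) = Add(Add(Add(3, Mul(-433, 364), Mul(387, 234)), Add(-264, Mul(44, -573, 420))), -88315) = Add(Add(Add(3, -157612, 90558), Add(-264, -10589040)), -88315) = Add(Add(-67051, -10589304), -88315) = Add(-10656355, -88315) = -10744670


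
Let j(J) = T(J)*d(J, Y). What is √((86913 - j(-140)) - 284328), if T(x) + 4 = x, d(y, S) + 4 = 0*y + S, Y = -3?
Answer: 3*I*√22047 ≈ 445.45*I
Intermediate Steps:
d(y, S) = -4 + S (d(y, S) = -4 + (0*y + S) = -4 + (0 + S) = -4 + S)
T(x) = -4 + x
j(J) = 28 - 7*J (j(J) = (-4 + J)*(-4 - 3) = (-4 + J)*(-7) = 28 - 7*J)
√((86913 - j(-140)) - 284328) = √((86913 - (28 - 7*(-140))) - 284328) = √((86913 - (28 + 980)) - 284328) = √((86913 - 1*1008) - 284328) = √((86913 - 1008) - 284328) = √(85905 - 284328) = √(-198423) = 3*I*√22047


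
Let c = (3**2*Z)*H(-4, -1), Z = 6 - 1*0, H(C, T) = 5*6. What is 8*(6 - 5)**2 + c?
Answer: 1628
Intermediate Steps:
H(C, T) = 30
Z = 6 (Z = 6 + 0 = 6)
c = 1620 (c = (3**2*6)*30 = (9*6)*30 = 54*30 = 1620)
8*(6 - 5)**2 + c = 8*(6 - 5)**2 + 1620 = 8*1**2 + 1620 = 8*1 + 1620 = 8 + 1620 = 1628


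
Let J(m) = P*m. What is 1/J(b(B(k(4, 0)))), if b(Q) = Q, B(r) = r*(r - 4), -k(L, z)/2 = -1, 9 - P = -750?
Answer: -1/3036 ≈ -0.00032938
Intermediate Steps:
P = 759 (P = 9 - 1*(-750) = 9 + 750 = 759)
k(L, z) = 2 (k(L, z) = -2*(-1) = 2)
B(r) = r*(-4 + r)
J(m) = 759*m
1/J(b(B(k(4, 0)))) = 1/(759*(2*(-4 + 2))) = 1/(759*(2*(-2))) = 1/(759*(-4)) = 1/(-3036) = -1/3036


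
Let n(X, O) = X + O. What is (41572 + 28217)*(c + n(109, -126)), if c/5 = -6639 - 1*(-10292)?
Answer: 1273509672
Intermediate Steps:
c = 18265 (c = 5*(-6639 - 1*(-10292)) = 5*(-6639 + 10292) = 5*3653 = 18265)
n(X, O) = O + X
(41572 + 28217)*(c + n(109, -126)) = (41572 + 28217)*(18265 + (-126 + 109)) = 69789*(18265 - 17) = 69789*18248 = 1273509672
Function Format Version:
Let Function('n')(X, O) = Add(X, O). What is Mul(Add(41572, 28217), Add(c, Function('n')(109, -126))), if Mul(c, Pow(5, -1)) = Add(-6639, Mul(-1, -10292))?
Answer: 1273509672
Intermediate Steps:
c = 18265 (c = Mul(5, Add(-6639, Mul(-1, -10292))) = Mul(5, Add(-6639, 10292)) = Mul(5, 3653) = 18265)
Function('n')(X, O) = Add(O, X)
Mul(Add(41572, 28217), Add(c, Function('n')(109, -126))) = Mul(Add(41572, 28217), Add(18265, Add(-126, 109))) = Mul(69789, Add(18265, -17)) = Mul(69789, 18248) = 1273509672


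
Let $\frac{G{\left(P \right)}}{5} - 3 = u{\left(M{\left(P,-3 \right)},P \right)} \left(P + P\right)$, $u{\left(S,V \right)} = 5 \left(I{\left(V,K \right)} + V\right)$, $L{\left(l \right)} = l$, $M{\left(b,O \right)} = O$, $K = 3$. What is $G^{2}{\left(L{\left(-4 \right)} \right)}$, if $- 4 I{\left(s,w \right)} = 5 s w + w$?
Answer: $4141225$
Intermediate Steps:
$I{\left(s,w \right)} = - \frac{w}{4} - \frac{5 s w}{4}$ ($I{\left(s,w \right)} = - \frac{5 s w + w}{4} = - \frac{w + 5 s w}{4} = - \frac{w}{4} - \frac{5 s w}{4}$)
$u{\left(S,V \right)} = - \frac{15}{4} - \frac{55 V}{4}$ ($u{\left(S,V \right)} = 5 \left(\left(- \frac{1}{4}\right) 3 \left(1 + 5 V\right) + V\right) = 5 \left(\left(- \frac{3}{4} - \frac{15 V}{4}\right) + V\right) = 5 \left(- \frac{3}{4} - \frac{11 V}{4}\right) = - \frac{15}{4} - \frac{55 V}{4}$)
$G{\left(P \right)} = 15 + 10 P \left(- \frac{15}{4} - \frac{55 P}{4}\right)$ ($G{\left(P \right)} = 15 + 5 \left(- \frac{15}{4} - \frac{55 P}{4}\right) \left(P + P\right) = 15 + 5 \left(- \frac{15}{4} - \frac{55 P}{4}\right) 2 P = 15 + 5 \cdot 2 P \left(- \frac{15}{4} - \frac{55 P}{4}\right) = 15 + 10 P \left(- \frac{15}{4} - \frac{55 P}{4}\right)$)
$G^{2}{\left(L{\left(-4 \right)} \right)} = \left(15 - \frac{275 \left(-4\right)^{2}}{2} - -150\right)^{2} = \left(15 - 2200 + 150\right)^{2} = \left(-2035\right)^{2} = 4141225$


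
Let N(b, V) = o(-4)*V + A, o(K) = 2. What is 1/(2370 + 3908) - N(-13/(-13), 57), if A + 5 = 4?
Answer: -709413/6278 ≈ -113.00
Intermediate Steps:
A = -1 (A = -5 + 4 = -1)
N(b, V) = -1 + 2*V (N(b, V) = 2*V - 1 = -1 + 2*V)
1/(2370 + 3908) - N(-13/(-13), 57) = 1/(2370 + 3908) - (-1 + 2*57) = 1/6278 - (-1 + 114) = 1/6278 - 1*113 = 1/6278 - 113 = -709413/6278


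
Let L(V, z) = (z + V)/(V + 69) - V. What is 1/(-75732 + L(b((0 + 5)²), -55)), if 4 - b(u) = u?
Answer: -12/908551 ≈ -1.3208e-5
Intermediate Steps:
b(u) = 4 - u
L(V, z) = -V + (V + z)/(69 + V) (L(V, z) = (V + z)/(69 + V) - V = -V + (V + z)/(69 + V))
1/(-75732 + L(b((0 + 5)²), -55)) = 1/(-75732 + (-55 - (4 - (0 + 5)²)² - 68*(4 - (0 + 5)²))/(69 + (4 - (0 + 5)²))) = 1/(-75732 + (-55 - (4 - 1*5²)² - 68*(4 - 1*5²))/(69 + (4 - 1*5²))) = 1/(-75732 + (-55 - (4 - 1*25)² - 68*(4 - 1*25))/(69 + (4 - 1*25))) = 1/(-75732 + (-55 - (4 - 25)² - 68*(4 - 25))/(69 + (4 - 25))) = 1/(-75732 + (-55 - 1*(-21)² - 68*(-21))/(69 - 21)) = 1/(-75732 + (-55 - 1*441 + 1428)/48) = 1/(-75732 + (-55 - 441 + 1428)/48) = 1/(-75732 + (1/48)*932) = 1/(-75732 + 233/12) = 1/(-908551/12) = -12/908551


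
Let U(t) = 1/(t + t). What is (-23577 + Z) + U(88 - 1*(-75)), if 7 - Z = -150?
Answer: -7634919/326 ≈ -23420.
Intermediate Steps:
Z = 157 (Z = 7 - 1*(-150) = 7 + 150 = 157)
U(t) = 1/(2*t)
(-23577 + Z) + U(88 - 1*(-75)) = (-23577 + 157) + 1/(2*(88 - 1*(-75))) = -23420 + 1/(2*(88 + 75)) = -23420 + (½)/163 = -23420 + (½)*(1/163) = -23420 + 1/326 = -7634919/326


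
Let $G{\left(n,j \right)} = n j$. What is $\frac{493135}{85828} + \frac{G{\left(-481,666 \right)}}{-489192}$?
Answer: $\frac{2799295348}{437358031} \approx 6.4005$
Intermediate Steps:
$G{\left(n,j \right)} = j n$
$\frac{493135}{85828} + \frac{G{\left(-481,666 \right)}}{-489192} = \frac{493135}{85828} + \frac{666 \left(-481\right)}{-489192} = 493135 \cdot \frac{1}{85828} - - \frac{53391}{81532} = \frac{493135}{85828} + \frac{53391}{81532} = \frac{2799295348}{437358031}$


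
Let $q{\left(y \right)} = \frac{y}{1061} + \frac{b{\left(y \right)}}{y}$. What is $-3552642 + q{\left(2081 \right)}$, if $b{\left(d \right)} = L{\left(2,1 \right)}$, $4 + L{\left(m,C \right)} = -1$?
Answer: $- \frac{7844019604866}{2207941} \approx -3.5526 \cdot 10^{6}$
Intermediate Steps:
$L{\left(m,C \right)} = -5$ ($L{\left(m,C \right)} = -4 - 1 = -5$)
$b{\left(d \right)} = -5$
$q{\left(y \right)} = - \frac{5}{y} + \frac{y}{1061}$ ($q{\left(y \right)} = \frac{y}{1061} - \frac{5}{y} = - \frac{5}{y} + \frac{y}{1061}$)
$-3552642 + q{\left(2081 \right)} = -3552642 + \left(- \frac{5}{2081} + \frac{1}{1061} \cdot 2081\right) = -3552642 + \left(\left(-5\right) \frac{1}{2081} + \frac{2081}{1061}\right) = -3552642 + \left(- \frac{5}{2081} + \frac{2081}{1061}\right) = -3552642 + \frac{4325256}{2207941} = - \frac{7844019604866}{2207941}$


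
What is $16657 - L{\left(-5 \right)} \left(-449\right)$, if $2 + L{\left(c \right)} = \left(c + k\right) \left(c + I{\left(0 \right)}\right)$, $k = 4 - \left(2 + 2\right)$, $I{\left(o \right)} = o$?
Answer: $26984$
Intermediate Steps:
$k = 0$ ($k = 4 - 4 = 0$)
$L{\left(c \right)} = -2 + c^{2}$ ($L{\left(c \right)} = -2 + \left(c + 0\right) \left(c + 0\right) = -2 + c c = -2 + c^{2}$)
$16657 - L{\left(-5 \right)} \left(-449\right) = 16657 - \left(-2 + \left(-5\right)^{2}\right) \left(-449\right) = 16657 - \left(-2 + 25\right) \left(-449\right) = 16657 - 23 \left(-449\right) = 16657 - -10327 = 16657 + 10327 = 26984$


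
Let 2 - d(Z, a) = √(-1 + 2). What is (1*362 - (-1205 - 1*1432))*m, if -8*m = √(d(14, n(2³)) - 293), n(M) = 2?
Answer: -2999*I*√73/4 ≈ -6405.9*I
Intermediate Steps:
d(Z, a) = 1 (d(Z, a) = 2 - √(-1 + 2) = 2 - √1 = 2 - 1*1 = 2 - 1 = 1)
m = -I*√73/4 (m = -√(1 - 293)/8 = -I*√73/4 ≈ -2.136*I)
(1*362 - (-1205 - 1*1432))*m = (1*362 - (-1205 - 1*1432))*(-I*√73/4) = (362 - (-1205 - 1432))*(-I*√73/4) = (362 - 1*(-2637))*(-I*√73/4) = (362 + 2637)*(-I*√73/4) = 2999*(-I*√73/4) = -2999*I*√73/4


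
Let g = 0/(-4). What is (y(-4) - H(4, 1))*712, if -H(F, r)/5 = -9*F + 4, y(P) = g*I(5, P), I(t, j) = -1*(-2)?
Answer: -113920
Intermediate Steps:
g = 0 (g = 0*(-¼) = 0)
I(t, j) = 2
y(P) = 0 (y(P) = 0*2 = 0)
H(F, r) = -20 + 45*F (H(F, r) = -5*(-9*F + 4) = -5*(4 - 9*F) = -20 + 45*F)
(y(-4) - H(4, 1))*712 = (0 - (-20 + 45*4))*712 = (0 - (-20 + 180))*712 = (0 - 1*160)*712 = (0 - 160)*712 = -160*712 = -113920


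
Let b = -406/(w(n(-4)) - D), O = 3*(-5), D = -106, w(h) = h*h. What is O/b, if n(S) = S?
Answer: 915/203 ≈ 4.5074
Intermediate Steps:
w(h) = h**2
O = -15
b = -203/61 (b = -406/((-4)**2 - 1*(-106)) = -406/(16 + 106) = -406/122 = -406*1/122 = -203/61 ≈ -3.3279)
O/b = -15/(-203/61) = -15*(-61/203) = 915/203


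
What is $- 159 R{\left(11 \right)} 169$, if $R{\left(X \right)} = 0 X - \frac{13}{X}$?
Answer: $\frac{349323}{11} \approx 31757.0$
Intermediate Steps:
$R{\left(X \right)} = - \frac{13}{X}$ ($R{\left(X \right)} = 0 - \frac{13}{X} = - \frac{13}{X}$)
$- 159 R{\left(11 \right)} 169 = - 159 \left(- \frac{13}{11}\right) 169 = - 159 \left(\left(-13\right) \frac{1}{11}\right) 169 = \left(-159\right) \left(- \frac{13}{11}\right) 169 = \frac{2067}{11} \cdot 169 = \frac{349323}{11}$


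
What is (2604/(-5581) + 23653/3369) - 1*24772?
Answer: -465649545791/18802389 ≈ -24765.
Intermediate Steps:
(2604/(-5581) + 23653/3369) - 1*24772 = (2604*(-1/5581) + 23653*(1/3369)) - 24772 = (-2604/5581 + 23653/3369) - 24772 = 123234517/18802389 - 24772 = -465649545791/18802389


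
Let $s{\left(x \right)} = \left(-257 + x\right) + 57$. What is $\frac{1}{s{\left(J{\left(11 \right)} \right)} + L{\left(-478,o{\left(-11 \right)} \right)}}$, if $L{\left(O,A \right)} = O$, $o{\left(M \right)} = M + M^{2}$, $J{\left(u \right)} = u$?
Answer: $- \frac{1}{667} \approx -0.0014993$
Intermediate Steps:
$s{\left(x \right)} = -200 + x$
$\frac{1}{s{\left(J{\left(11 \right)} \right)} + L{\left(-478,o{\left(-11 \right)} \right)}} = \frac{1}{\left(-200 + 11\right) - 478} = \frac{1}{-189 - 478} = \frac{1}{-667} = - \frac{1}{667}$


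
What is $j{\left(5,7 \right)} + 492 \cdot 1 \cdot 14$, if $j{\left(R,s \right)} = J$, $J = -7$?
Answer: $6881$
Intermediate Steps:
$j{\left(R,s \right)} = -7$
$j{\left(5,7 \right)} + 492 \cdot 1 \cdot 14 = -7 + 492 \cdot 1 \cdot 14 = -7 + 492 \cdot 14 = -7 + 6888 = 6881$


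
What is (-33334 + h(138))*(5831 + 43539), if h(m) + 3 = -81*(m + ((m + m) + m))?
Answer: -3853279130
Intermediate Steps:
h(m) = -3 - 324*m (h(m) = -3 - 81*(m + ((m + m) + m)) = -3 - 81*(m + (2*m + m)) = -3 - 81*(m + 3*m) = -3 - 324*m)
(-33334 + h(138))*(5831 + 43539) = (-33334 + (-3 - 324*138))*(5831 + 43539) = (-33334 + (-3 - 44712))*49370 = (-33334 - 44715)*49370 = -78049*49370 = -3853279130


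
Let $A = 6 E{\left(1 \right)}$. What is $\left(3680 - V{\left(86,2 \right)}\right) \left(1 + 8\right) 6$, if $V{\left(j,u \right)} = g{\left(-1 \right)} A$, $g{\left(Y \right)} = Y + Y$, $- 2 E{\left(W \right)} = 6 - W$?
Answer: $197100$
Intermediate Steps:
$E{\left(W \right)} = -3 + \frac{W}{2}$ ($E{\left(W \right)} = - \frac{6 - W}{2} = -3 + \frac{W}{2}$)
$g{\left(Y \right)} = 2 Y$
$A = -15$ ($A = 6 \left(-3 + \frac{1}{2} \cdot 1\right) = 6 \left(-3 + \frac{1}{2}\right) = 6 \left(- \frac{5}{2}\right) = -15$)
$V{\left(j,u \right)} = 30$ ($V{\left(j,u \right)} = 2 \left(-1\right) \left(-15\right) = \left(-2\right) \left(-15\right) = 30$)
$\left(3680 - V{\left(86,2 \right)}\right) \left(1 + 8\right) 6 = \left(3680 - 30\right) \left(1 + 8\right) 6 = \left(3680 - 30\right) 9 \cdot 6 = 3650 \cdot 54 = 197100$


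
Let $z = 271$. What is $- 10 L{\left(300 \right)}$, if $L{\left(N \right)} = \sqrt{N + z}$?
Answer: $- 10 \sqrt{571} \approx -238.96$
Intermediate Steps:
$L{\left(N \right)} = \sqrt{271 + N}$ ($L{\left(N \right)} = \sqrt{N + 271} = \sqrt{271 + N}$)
$- 10 L{\left(300 \right)} = - 10 \sqrt{271 + 300} = - 10 \sqrt{571}$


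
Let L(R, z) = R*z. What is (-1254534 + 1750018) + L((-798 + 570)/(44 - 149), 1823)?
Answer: 17480488/35 ≈ 4.9944e+5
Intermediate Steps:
(-1254534 + 1750018) + L((-798 + 570)/(44 - 149), 1823) = (-1254534 + 1750018) + ((-798 + 570)/(44 - 149))*1823 = 495484 - 228/(-105)*1823 = 495484 - 228*(-1/105)*1823 = 495484 + (76/35)*1823 = 495484 + 138548/35 = 17480488/35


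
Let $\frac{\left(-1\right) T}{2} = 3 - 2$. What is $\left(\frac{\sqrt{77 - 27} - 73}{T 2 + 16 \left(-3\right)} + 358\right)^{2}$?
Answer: $\frac{349278771}{2704} - \frac{93445 \sqrt{2}}{1352} \approx 1.2907 \cdot 10^{5}$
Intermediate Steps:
$T = -2$ ($T = - 2 \left(3 - 2\right) = \left(-2\right) 1 = -2$)
$\left(\frac{\sqrt{77 - 27} - 73}{T 2 + 16 \left(-3\right)} + 358\right)^{2} = \left(\frac{\sqrt{77 - 27} - 73}{\left(-2\right) 2 + 16 \left(-3\right)} + 358\right)^{2} = \left(\frac{\sqrt{50} - 73}{-4 - 48} + 358\right)^{2} = \left(\frac{5 \sqrt{2} - 73}{-52} + 358\right)^{2} = \left(\left(-73 + 5 \sqrt{2}\right) \left(- \frac{1}{52}\right) + 358\right)^{2} = \left(\left(\frac{73}{52} - \frac{5 \sqrt{2}}{52}\right) + 358\right)^{2} = \left(\frac{18689}{52} - \frac{5 \sqrt{2}}{52}\right)^{2}$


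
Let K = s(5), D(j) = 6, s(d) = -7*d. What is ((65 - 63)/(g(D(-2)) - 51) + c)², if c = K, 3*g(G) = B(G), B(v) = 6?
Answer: 2948089/2401 ≈ 1227.9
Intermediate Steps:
g(G) = 2 (g(G) = (⅓)*6 = 2)
K = -35 (K = -7*5 = -35)
c = -35
((65 - 63)/(g(D(-2)) - 51) + c)² = ((65 - 63)/(2 - 51) - 35)² = (2/(-49) - 35)² = (2*(-1/49) - 35)² = (-2/49 - 35)² = (-1717/49)² = 2948089/2401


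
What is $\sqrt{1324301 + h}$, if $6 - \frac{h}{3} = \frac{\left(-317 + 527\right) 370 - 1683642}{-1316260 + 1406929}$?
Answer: $\frac{\sqrt{1209720881664617}}{30223} \approx 1150.8$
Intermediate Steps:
$h = \frac{2149956}{30223}$ ($h = 18 - 3 \frac{\left(-317 + 527\right) 370 - 1683642}{-1316260 + 1406929} = 18 - 3 \frac{210 \cdot 370 - 1683642}{90669} = 18 - 3 \left(77700 - 1683642\right) \frac{1}{90669} = 18 - 3 \left(\left(-1605942\right) \frac{1}{90669}\right) = 18 - - \frac{1605942}{30223} = 18 + \frac{1605942}{30223} = \frac{2149956}{30223} \approx 71.136$)
$\sqrt{1324301 + h} = \sqrt{1324301 + \frac{2149956}{30223}} = \sqrt{\frac{40026499079}{30223}} = \frac{\sqrt{1209720881664617}}{30223}$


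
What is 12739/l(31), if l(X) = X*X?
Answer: 12739/961 ≈ 13.256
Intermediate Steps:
l(X) = X²
12739/l(31) = 12739/(31²) = 12739/961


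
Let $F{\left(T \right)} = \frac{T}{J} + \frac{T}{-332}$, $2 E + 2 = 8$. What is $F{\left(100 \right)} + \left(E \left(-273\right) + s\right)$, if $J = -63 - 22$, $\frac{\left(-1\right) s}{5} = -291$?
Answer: $\frac{895311}{1411} \approx 634.52$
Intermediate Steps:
$s = 1455$ ($s = \left(-5\right) \left(-291\right) = 1455$)
$E = 3$ ($E = -1 + \frac{1}{2} \cdot 8 = -1 + 4 = 3$)
$J = -85$ ($J = -63 - 22 = -85$)
$F{\left(T \right)} = - \frac{417 T}{28220}$ ($F{\left(T \right)} = \frac{T}{-85} + \frac{T}{-332} = T \left(- \frac{1}{85}\right) + T \left(- \frac{1}{332}\right) = - \frac{T}{85} - \frac{T}{332} = - \frac{417 T}{28220}$)
$F{\left(100 \right)} + \left(E \left(-273\right) + s\right) = \left(- \frac{417}{28220}\right) 100 + \left(3 \left(-273\right) + 1455\right) = - \frac{2085}{1411} + \left(-819 + 1455\right) = - \frac{2085}{1411} + 636 = \frac{895311}{1411}$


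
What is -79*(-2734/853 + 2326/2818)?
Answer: 225953193/1201877 ≈ 188.00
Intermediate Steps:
-79*(-2734/853 + 2326/2818) = -79*(-2734*1/853 + 2326*(1/2818)) = -79*(-2734/853 + 1163/1409) = -79*(-2860167/1201877) = 225953193/1201877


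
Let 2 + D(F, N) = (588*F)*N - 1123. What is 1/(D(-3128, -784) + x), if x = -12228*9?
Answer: 1/1441871799 ≈ 6.9354e-10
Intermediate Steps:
D(F, N) = -1125 + 588*F*N (D(F, N) = -2 + ((588*F)*N - 1123) = -2 + (588*F*N - 1123) = -2 + (-1123 + 588*F*N) = -1125 + 588*F*N)
x = -110052
1/(D(-3128, -784) + x) = 1/((-1125 + 588*(-3128)*(-784)) - 110052) = 1/((-1125 + 1441982976) - 110052) = 1/(1441981851 - 110052) = 1/1441871799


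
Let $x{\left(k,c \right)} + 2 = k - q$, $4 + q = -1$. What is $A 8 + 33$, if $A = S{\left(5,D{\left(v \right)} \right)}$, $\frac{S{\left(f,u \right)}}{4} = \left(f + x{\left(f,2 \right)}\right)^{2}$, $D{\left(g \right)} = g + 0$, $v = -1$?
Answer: $5441$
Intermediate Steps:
$q = -5$ ($q = -4 - 1 = -5$)
$x{\left(k,c \right)} = 3 + k$ ($x{\left(k,c \right)} = -2 + \left(k - -5\right) = -2 + \left(k + 5\right) = -2 + \left(5 + k\right) = 3 + k$)
$D{\left(g \right)} = g$
$S{\left(f,u \right)} = 4 \left(3 + 2 f\right)^{2}$ ($S{\left(f,u \right)} = 4 \left(f + \left(3 + f\right)\right)^{2} = 4 \left(3 + 2 f\right)^{2}$)
$A = 676$ ($A = 4 \left(3 + 2 \cdot 5\right)^{2} = 4 \left(3 + 10\right)^{2} = 4 \cdot 13^{2} = 4 \cdot 169 = 676$)
$A 8 + 33 = 676 \cdot 8 + 33 = 5408 + 33 = 5441$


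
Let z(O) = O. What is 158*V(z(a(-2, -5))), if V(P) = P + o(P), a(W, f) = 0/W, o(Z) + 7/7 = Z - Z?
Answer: -158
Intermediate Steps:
o(Z) = -1 (o(Z) = -1 + (Z - Z) = -1 + 0 = -1)
a(W, f) = 0
V(P) = -1 + P (V(P) = P - 1 = -1 + P)
158*V(z(a(-2, -5))) = 158*(-1 + 0) = 158*(-1) = -158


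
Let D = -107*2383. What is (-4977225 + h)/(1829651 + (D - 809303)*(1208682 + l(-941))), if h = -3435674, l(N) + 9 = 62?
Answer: 8412899/1286435491089 ≈ 6.5397e-6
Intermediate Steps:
l(N) = 53 (l(N) = -9 + 62 = 53)
D = -254981
(-4977225 + h)/(1829651 + (D - 809303)*(1208682 + l(-941))) = (-4977225 - 3435674)/(1829651 + (-254981 - 809303)*(1208682 + 53)) = -8412899/(1829651 - 1064284*1208735) = -8412899/(1829651 - 1286437320740) = -8412899/(-1286435491089) = -8412899*(-1/1286435491089) = 8412899/1286435491089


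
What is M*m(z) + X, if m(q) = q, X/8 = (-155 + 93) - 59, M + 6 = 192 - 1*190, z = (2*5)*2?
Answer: -1048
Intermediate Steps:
z = 20 (z = 10*2 = 20)
M = -4 (M = -6 + (192 - 1*190) = -6 + (192 - 190) = -6 + 2 = -4)
X = -968 (X = 8*((-155 + 93) - 59) = 8*(-62 - 59) = 8*(-121) = -968)
M*m(z) + X = -4*20 - 968 = -80 - 968 = -1048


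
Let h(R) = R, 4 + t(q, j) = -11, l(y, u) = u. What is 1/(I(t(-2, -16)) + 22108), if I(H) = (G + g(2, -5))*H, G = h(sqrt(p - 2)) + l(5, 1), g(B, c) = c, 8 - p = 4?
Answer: 11084/245709887 + 15*sqrt(2)/491419774 ≈ 4.5153e-5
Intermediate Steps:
p = 4 (p = 8 - 1*4 = 8 - 4 = 4)
t(q, j) = -15 (t(q, j) = -4 - 11 = -15)
G = 1 + sqrt(2) (G = sqrt(4 - 2) + 1 = sqrt(2) + 1 = 1 + sqrt(2) ≈ 2.4142)
I(H) = H*(-4 + sqrt(2)) (I(H) = ((1 + sqrt(2)) - 5)*H = (-4 + sqrt(2))*H = H*(-4 + sqrt(2)))
1/(I(t(-2, -16)) + 22108) = 1/(-15*(-4 + sqrt(2)) + 22108) = 1/((60 - 15*sqrt(2)) + 22108) = 1/(22168 - 15*sqrt(2))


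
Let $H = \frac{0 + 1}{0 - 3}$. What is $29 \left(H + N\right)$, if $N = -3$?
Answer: $- \frac{290}{3} \approx -96.667$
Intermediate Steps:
$H = - \frac{1}{3}$ ($H = 1 \frac{1}{-3} = 1 \left(- \frac{1}{3}\right) = - \frac{1}{3} \approx -0.33333$)
$29 \left(H + N\right) = 29 \left(- \frac{1}{3} - 3\right) = 29 \left(- \frac{10}{3}\right) = - \frac{290}{3}$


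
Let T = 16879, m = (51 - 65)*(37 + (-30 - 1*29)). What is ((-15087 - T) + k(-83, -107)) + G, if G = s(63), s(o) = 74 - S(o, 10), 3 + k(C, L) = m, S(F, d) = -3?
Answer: -31584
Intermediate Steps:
m = 308 (m = -14*(37 + (-30 - 29)) = -14*(37 - 59) = -14*(-22) = 308)
k(C, L) = 305 (k(C, L) = -3 + 308 = 305)
s(o) = 77 (s(o) = 74 - 1*(-3) = 74 + 3 = 77)
G = 77
((-15087 - T) + k(-83, -107)) + G = ((-15087 - 1*16879) + 305) + 77 = ((-15087 - 16879) + 305) + 77 = (-31966 + 305) + 77 = -31661 + 77 = -31584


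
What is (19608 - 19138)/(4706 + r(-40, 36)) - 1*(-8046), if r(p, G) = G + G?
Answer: 19222129/2389 ≈ 8046.1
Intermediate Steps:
r(p, G) = 2*G
(19608 - 19138)/(4706 + r(-40, 36)) - 1*(-8046) = (19608 - 19138)/(4706 + 2*36) - 1*(-8046) = 470/(4706 + 72) + 8046 = 470/4778 + 8046 = 470*(1/4778) + 8046 = 235/2389 + 8046 = 19222129/2389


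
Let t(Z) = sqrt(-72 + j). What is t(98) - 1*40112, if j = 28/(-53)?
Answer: -40112 + 62*I*sqrt(53)/53 ≈ -40112.0 + 8.5164*I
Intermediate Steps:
j = -28/53 (j = 28*(-1/53) = -28/53 ≈ -0.52830)
t(Z) = 62*I*sqrt(53)/53 (t(Z) = sqrt(-72 - 28/53) = sqrt(-3844/53) = 62*I*sqrt(53)/53)
t(98) - 1*40112 = 62*I*sqrt(53)/53 - 1*40112 = 62*I*sqrt(53)/53 - 40112 = -40112 + 62*I*sqrt(53)/53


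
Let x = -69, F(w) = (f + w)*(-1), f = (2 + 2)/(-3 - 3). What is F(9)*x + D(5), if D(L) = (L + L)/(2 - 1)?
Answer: 585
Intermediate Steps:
f = -⅔ (f = 4/(-6) = 4*(-⅙) = -⅔ ≈ -0.66667)
D(L) = 2*L (D(L) = (2*L)/1 = (2*L)*1 = 2*L)
F(w) = ⅔ - w (F(w) = (-⅔ + w)*(-1) = ⅔ - w)
F(9)*x + D(5) = (⅔ - 1*9)*(-69) + 2*5 = (⅔ - 9)*(-69) + 10 = -25/3*(-69) + 10 = 575 + 10 = 585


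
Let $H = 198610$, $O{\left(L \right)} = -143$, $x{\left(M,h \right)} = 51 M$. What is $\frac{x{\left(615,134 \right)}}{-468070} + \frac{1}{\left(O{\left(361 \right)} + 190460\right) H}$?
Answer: $- \frac{59278061183599}{884625605265795} \approx -0.067009$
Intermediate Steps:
$\frac{x{\left(615,134 \right)}}{-468070} + \frac{1}{\left(O{\left(361 \right)} + 190460\right) H} = \frac{51 \cdot 615}{-468070} + \frac{1}{\left(-143 + 190460\right) 198610} = 31365 \left(- \frac{1}{468070}\right) + \frac{1}{190317} \cdot \frac{1}{198610} = - \frac{6273}{93614} + \frac{1}{190317} \cdot \frac{1}{198610} = - \frac{6273}{93614} + \frac{1}{37798859370} = - \frac{59278061183599}{884625605265795}$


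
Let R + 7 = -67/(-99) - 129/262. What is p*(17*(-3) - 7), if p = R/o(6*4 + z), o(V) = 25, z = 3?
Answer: 5126707/324225 ≈ 15.812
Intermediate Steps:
R = -176783/25938 (R = -7 + (-67/(-99) - 129/262) = -7 + (-67*(-1/99) - 129*1/262) = -7 + (67/99 - 129/262) = -7 + 4783/25938 = -176783/25938 ≈ -6.8156)
p = -176783/648450 (p = -176783/25938/25 = -176783/25938*1/25 = -176783/648450 ≈ -0.27262)
p*(17*(-3) - 7) = -176783*(17*(-3) - 7)/648450 = -176783*(-51 - 7)/648450 = -176783/648450*(-58) = 5126707/324225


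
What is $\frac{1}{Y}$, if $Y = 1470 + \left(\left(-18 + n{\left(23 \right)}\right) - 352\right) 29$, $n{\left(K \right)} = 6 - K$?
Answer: $- \frac{1}{9753} \approx -0.00010253$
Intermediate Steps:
$Y = -9753$ ($Y = 1470 + \left(\left(-18 + \left(6 - 23\right)\right) - 352\right) 29 = 1470 + \left(\left(-18 - 17\right) - 352\right) 29 = 1470 + \left(-35 - 352\right) 29 = 1470 - 11223 = -9753$)
$\frac{1}{Y} = \frac{1}{-9753} = - \frac{1}{9753}$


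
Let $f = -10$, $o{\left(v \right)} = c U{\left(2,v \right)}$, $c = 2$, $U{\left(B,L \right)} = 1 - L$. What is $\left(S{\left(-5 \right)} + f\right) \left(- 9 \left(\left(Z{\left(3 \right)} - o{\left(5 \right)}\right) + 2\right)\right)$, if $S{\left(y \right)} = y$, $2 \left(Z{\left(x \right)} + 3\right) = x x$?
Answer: $\frac{3105}{2} \approx 1552.5$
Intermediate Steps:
$Z{\left(x \right)} = -3 + \frac{x^{2}}{2}$ ($Z{\left(x \right)} = -3 + \frac{x x}{2} = -3 + \frac{x^{2}}{2}$)
$o{\left(v \right)} = 2 - 2 v$ ($o{\left(v \right)} = 2 \left(1 - v\right) = 2 - 2 v$)
$\left(S{\left(-5 \right)} + f\right) \left(- 9 \left(\left(Z{\left(3 \right)} - o{\left(5 \right)}\right) + 2\right)\right) = \left(-5 - 10\right) \left(- 9 \left(\left(\left(-3 + \frac{3^{2}}{2}\right) - \left(2 - 10\right)\right) + 2\right)\right) = - 15 \left(- 9 \left(\left(\left(-3 + \frac{1}{2} \cdot 9\right) - \left(2 - 10\right)\right) + 2\right)\right) = - 15 \left(- 9 \left(\left(\left(-3 + \frac{9}{2}\right) - -8\right) + 2\right)\right) = - 15 \left(- 9 \left(\left(\frac{3}{2} + 8\right) + 2\right)\right) = - 15 \left(- 9 \left(\frac{19}{2} + 2\right)\right) = - 15 \left(\left(-9\right) \frac{23}{2}\right) = \left(-15\right) \left(- \frac{207}{2}\right) = \frac{3105}{2}$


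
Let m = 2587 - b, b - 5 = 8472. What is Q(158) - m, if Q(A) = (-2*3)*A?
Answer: 4942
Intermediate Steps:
b = 8477 (b = 5 + 8472 = 8477)
m = -5890 (m = 2587 - 1*8477 = 2587 - 8477 = -5890)
Q(A) = -6*A
Q(158) - m = -6*158 - 1*(-5890) = -948 + 5890 = 4942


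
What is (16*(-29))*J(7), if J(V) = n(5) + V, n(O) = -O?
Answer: -928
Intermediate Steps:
J(V) = -5 + V (J(V) = -1*5 + V = -5 + V)
(16*(-29))*J(7) = (16*(-29))*(-5 + 7) = -464*2 = -928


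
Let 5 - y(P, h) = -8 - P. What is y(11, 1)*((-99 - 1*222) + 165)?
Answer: -3744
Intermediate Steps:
y(P, h) = 13 + P (y(P, h) = 5 - (-8 - P) = 5 + (8 + P) = 13 + P)
y(11, 1)*((-99 - 1*222) + 165) = (13 + 11)*((-99 - 1*222) + 165) = 24*((-99 - 222) + 165) = 24*(-321 + 165) = 24*(-156) = -3744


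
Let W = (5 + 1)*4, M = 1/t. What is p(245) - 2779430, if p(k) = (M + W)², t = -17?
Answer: -803089621/289 ≈ -2.7789e+6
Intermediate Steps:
M = -1/17 (M = 1/(-17) = 1*(-1/17) = -1/17 ≈ -0.058824)
W = 24 (W = 6*4 = 24)
p(k) = 165649/289 (p(k) = (-1/17 + 24)² = (407/17)² = 165649/289)
p(245) - 2779430 = 165649/289 - 2779430 = -803089621/289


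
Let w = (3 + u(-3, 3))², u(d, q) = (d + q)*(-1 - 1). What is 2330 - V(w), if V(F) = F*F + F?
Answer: 2240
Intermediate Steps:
u(d, q) = -2*d - 2*q (u(d, q) = (d + q)*(-2) = -2*d - 2*q)
w = 9 (w = (3 + (-2*(-3) - 2*3))² = (3 + (6 - 6))² = (3 + 0)² = 3² = 9)
V(F) = F + F² (V(F) = F² + F = F + F²)
2330 - V(w) = 2330 - 9*(1 + 9) = 2330 - 9*10 = 2330 - 1*90 = 2330 - 90 = 2240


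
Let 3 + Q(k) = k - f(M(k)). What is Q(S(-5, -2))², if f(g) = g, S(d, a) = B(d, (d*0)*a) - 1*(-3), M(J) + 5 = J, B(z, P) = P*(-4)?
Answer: 4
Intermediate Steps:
B(z, P) = -4*P
M(J) = -5 + J
S(d, a) = 3 (S(d, a) = -4*d*0*a - 1*(-3) = -0*a + 3 = -4*0 + 3 = 0 + 3 = 3)
Q(k) = 2 (Q(k) = -3 + (k - (-5 + k)) = -3 + (k + (5 - k)) = -3 + 5 = 2)
Q(S(-5, -2))² = 2² = 4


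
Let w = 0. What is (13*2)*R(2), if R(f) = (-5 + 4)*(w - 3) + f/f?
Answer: 104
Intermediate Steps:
R(f) = 4 (R(f) = (-5 + 4)*(0 - 3) + f/f = -1*(-3) + 1 = 3 + 1 = 4)
(13*2)*R(2) = (13*2)*4 = 26*4 = 104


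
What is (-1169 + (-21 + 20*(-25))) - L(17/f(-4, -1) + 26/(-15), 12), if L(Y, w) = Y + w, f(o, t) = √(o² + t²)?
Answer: -25504/15 - √17 ≈ -1704.4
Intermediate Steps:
(-1169 + (-21 + 20*(-25))) - L(17/f(-4, -1) + 26/(-15), 12) = (-1169 + (-21 + 20*(-25))) - ((17/(√((-4)² + (-1)²)) + 26/(-15)) + 12) = (-1169 + (-21 - 500)) - ((17/(√(16 + 1)) + 26*(-1/15)) + 12) = (-1169 - 521) - ((17/(√17) - 26/15) + 12) = -1690 - ((17*(√17/17) - 26/15) + 12) = -1690 - ((√17 - 26/15) + 12) = -1690 - ((-26/15 + √17) + 12) = -1690 - (154/15 + √17) = -1690 + (-154/15 - √17) = -25504/15 - √17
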